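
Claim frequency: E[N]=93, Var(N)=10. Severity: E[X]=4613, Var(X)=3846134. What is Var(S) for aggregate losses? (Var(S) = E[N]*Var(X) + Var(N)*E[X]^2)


Var(S) = E[N]*Var(X) + Var(N)*E[X]^2
= 93*3846134 + 10*4613^2
= 357690462 + 212797690
= 5.7049e+08


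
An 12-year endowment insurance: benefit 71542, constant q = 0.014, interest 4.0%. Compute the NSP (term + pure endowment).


Term component = 8766.1376
Pure endowment = 12_p_x * v^12 * benefit = 0.844351 * 0.624597 * 71542 = 37729.755
NSP = 46495.8926


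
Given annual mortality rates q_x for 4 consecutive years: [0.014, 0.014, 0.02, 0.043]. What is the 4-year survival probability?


p_k = 1 - q_k for each year
Survival = product of (1 - q_k)
= 0.986 * 0.986 * 0.98 * 0.957
= 0.9118


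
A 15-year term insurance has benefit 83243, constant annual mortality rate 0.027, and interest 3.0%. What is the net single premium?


NSP = benefit * sum_{k=0}^{n-1} k_p_x * q * v^(k+1)
With constant q=0.027, v=0.970874
Sum = 0.272023
NSP = 83243 * 0.272023
= 22643.9807


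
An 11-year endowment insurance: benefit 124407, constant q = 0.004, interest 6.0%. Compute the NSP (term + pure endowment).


Term component = 3856.0966
Pure endowment = 11_p_x * v^11 * benefit = 0.95687 * 0.526788 * 124407 = 62709.4544
NSP = 66565.551


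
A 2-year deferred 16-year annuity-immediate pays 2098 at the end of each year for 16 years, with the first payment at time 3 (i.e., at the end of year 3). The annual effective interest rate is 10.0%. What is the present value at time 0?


PV at time 2 of the 16-year annuity-immediate:
a_n = 2098 * (1-(1+0.1)^(-16))/0.1 = 16414.1407
Discount back 2 years to time 0:
PV = 16414.1407 * (1+0.1)^(-2)
= 16414.1407 * 0.826446
= 13565.4056


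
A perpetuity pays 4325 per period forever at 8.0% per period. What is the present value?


PV = PMT / i
= 4325 / 0.08
= 54062.5


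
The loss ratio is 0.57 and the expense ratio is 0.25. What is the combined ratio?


Combined ratio = loss ratio + expense ratio
= 0.57 + 0.25
= 0.82


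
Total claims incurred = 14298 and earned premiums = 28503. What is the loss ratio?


Loss ratio = claims / premiums
= 14298 / 28503
= 0.5016


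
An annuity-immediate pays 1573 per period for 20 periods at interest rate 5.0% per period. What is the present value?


PV = PMT * (1 - (1+i)^(-n)) / i
= 1573 * (1 - (1+0.05)^(-20)) / 0.05
= 1573 * (1 - 0.376889) / 0.05
= 1573 * 12.46221
= 19603.0569


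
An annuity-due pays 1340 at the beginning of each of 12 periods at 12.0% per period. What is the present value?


PV_due = PMT * (1-(1+i)^(-n))/i * (1+i)
PV_immediate = 8300.4615
PV_due = 8300.4615 * 1.12
= 9296.5168


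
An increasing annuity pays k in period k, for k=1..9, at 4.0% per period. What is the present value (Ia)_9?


(Ia)_n = sum_{k=1}^{n} k * v^k, v = 1/(1+i)
v = 0.961538
Sum computed term by term:
(Ia)_9 = 35.2366


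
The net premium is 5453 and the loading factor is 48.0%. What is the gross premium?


Gross = net * (1 + loading)
= 5453 * (1 + 0.48)
= 5453 * 1.48
= 8070.44


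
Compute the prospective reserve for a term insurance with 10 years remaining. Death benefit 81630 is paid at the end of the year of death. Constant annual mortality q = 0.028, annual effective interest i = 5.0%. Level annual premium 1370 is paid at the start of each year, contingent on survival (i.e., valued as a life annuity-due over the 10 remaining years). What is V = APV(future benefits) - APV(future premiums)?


v = 1/(1+i) = 0.952381
APV(future benefits) per unit = sum_{k=0}^{9} k_p_x * q * v^(k+1) = 0.193079
APV(future benefits) = 81630 * 0.193079 = 15761.0746
Life annuity-due factor ä_{x:10} = sum_{k=0}^{9} k_p_x * v^k = 7.240479
APV(future premiums) = 1370 * 7.240479 = 9919.4562
V = 15761.0746 - 9919.4562
= 5841.6184


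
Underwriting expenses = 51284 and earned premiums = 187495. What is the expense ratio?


Expense ratio = expenses / premiums
= 51284 / 187495
= 0.2735


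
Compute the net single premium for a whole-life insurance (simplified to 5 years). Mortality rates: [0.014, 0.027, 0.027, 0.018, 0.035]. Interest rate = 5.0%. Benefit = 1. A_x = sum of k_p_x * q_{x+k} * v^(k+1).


v = 0.952381
Year 0: k_p_x=1.0, q=0.014, term=0.013333
Year 1: k_p_x=0.986, q=0.027, term=0.024147
Year 2: k_p_x=0.959378, q=0.027, term=0.022376
Year 3: k_p_x=0.933475, q=0.018, term=0.013823
Year 4: k_p_x=0.916672, q=0.035, term=0.025138
A_x = 0.0988


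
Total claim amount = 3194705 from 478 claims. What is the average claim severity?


severity = total / number
= 3194705 / 478
= 6683.4833


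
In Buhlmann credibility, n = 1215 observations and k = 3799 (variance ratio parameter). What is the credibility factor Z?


Z = n / (n + k)
= 1215 / (1215 + 3799)
= 1215 / 5014
= 0.2423


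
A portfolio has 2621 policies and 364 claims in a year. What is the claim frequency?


frequency = claims / policies
= 364 / 2621
= 0.1389


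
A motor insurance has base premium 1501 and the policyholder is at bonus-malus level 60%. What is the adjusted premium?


adjusted = base * BM_level / 100
= 1501 * 60 / 100
= 1501 * 0.6
= 900.6


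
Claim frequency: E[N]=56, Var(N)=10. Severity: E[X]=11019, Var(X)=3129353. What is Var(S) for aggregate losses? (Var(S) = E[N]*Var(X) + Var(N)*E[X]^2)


Var(S) = E[N]*Var(X) + Var(N)*E[X]^2
= 56*3129353 + 10*11019^2
= 175243768 + 1214183610
= 1.3894e+09


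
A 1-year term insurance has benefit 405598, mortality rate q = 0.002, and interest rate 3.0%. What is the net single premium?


NSP = benefit * q * v
v = 1/(1+i) = 0.970874
NSP = 405598 * 0.002 * 0.970874
= 787.5689


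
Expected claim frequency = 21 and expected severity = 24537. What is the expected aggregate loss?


E[S] = E[N] * E[X]
= 21 * 24537
= 515277


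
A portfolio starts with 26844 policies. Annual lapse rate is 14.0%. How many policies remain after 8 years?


remaining = initial * (1 - lapse)^years
= 26844 * (1 - 0.14)^8
= 26844 * 0.299218
= 8032.206


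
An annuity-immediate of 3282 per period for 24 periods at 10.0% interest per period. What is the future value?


FV = PMT * ((1+i)^n - 1) / i
= 3282 * ((1.1)^24 - 1) / 0.1
= 3282 * (9.849733 - 1) / 0.1
= 290448.2264


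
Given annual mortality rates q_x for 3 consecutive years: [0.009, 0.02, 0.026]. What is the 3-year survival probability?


p_k = 1 - q_k for each year
Survival = product of (1 - q_k)
= 0.991 * 0.98 * 0.974
= 0.9459


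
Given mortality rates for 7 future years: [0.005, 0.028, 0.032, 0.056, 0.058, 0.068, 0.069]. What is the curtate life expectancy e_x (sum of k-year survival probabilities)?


e_x = sum_{k=1}^{n} k_p_x
k_p_x values:
  1_p_x = 0.995
  2_p_x = 0.96714
  3_p_x = 0.936192
  4_p_x = 0.883765
  5_p_x = 0.832506
  6_p_x = 0.775896
  7_p_x = 0.722359
e_x = 6.1129


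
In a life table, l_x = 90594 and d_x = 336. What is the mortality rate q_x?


q_x = d_x / l_x
= 336 / 90594
= 0.0037


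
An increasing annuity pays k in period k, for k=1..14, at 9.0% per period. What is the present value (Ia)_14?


(Ia)_n = sum_{k=1}^{n} k * v^k, v = 1/(1+i)
v = 0.917431
Sum computed term by term:
(Ia)_14 = 47.7495


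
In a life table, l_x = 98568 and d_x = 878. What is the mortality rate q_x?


q_x = d_x / l_x
= 878 / 98568
= 0.0089


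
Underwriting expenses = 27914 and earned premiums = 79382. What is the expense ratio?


Expense ratio = expenses / premiums
= 27914 / 79382
= 0.3516


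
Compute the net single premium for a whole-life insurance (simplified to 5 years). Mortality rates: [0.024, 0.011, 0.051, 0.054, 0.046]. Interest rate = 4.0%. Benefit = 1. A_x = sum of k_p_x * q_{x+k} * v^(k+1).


v = 0.961538
Year 0: k_p_x=1.0, q=0.024, term=0.023077
Year 1: k_p_x=0.976, q=0.011, term=0.009926
Year 2: k_p_x=0.965264, q=0.051, term=0.043764
Year 3: k_p_x=0.916036, q=0.054, term=0.042284
Year 4: k_p_x=0.86657, q=0.046, term=0.032764
A_x = 0.1518


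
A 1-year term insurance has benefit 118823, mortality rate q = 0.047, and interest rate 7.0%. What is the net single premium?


NSP = benefit * q * v
v = 1/(1+i) = 0.934579
NSP = 118823 * 0.047 * 0.934579
= 5219.328


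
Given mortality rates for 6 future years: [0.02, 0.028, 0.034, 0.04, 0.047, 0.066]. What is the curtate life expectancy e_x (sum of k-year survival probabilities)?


e_x = sum_{k=1}^{n} k_p_x
k_p_x values:
  1_p_x = 0.98
  2_p_x = 0.95256
  3_p_x = 0.920173
  4_p_x = 0.883366
  5_p_x = 0.841848
  6_p_x = 0.786286
e_x = 5.3642


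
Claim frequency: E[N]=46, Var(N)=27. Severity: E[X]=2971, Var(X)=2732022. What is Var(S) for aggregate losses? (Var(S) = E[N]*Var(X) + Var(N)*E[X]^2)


Var(S) = E[N]*Var(X) + Var(N)*E[X]^2
= 46*2732022 + 27*2971^2
= 125673012 + 238324707
= 3.6400e+08


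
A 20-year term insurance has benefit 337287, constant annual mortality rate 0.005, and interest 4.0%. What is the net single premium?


NSP = benefit * sum_{k=0}^{n-1} k_p_x * q * v^(k+1)
With constant q=0.005, v=0.961538
Sum = 0.065239
NSP = 337287 * 0.065239
= 22004.1386


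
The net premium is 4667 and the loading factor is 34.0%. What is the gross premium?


Gross = net * (1 + loading)
= 4667 * (1 + 0.34)
= 4667 * 1.34
= 6253.78


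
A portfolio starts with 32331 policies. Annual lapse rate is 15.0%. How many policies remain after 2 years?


remaining = initial * (1 - lapse)^years
= 32331 * (1 - 0.15)^2
= 32331 * 0.7225
= 23359.1475


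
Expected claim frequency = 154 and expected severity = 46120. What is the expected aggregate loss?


E[S] = E[N] * E[X]
= 154 * 46120
= 7.1025e+06


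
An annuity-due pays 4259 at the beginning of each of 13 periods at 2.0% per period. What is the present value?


PV_due = PMT * (1-(1+i)^(-n))/i * (1+i)
PV_immediate = 48332.7238
PV_due = 48332.7238 * 1.02
= 49299.3783


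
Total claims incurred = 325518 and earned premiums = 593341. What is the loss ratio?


Loss ratio = claims / premiums
= 325518 / 593341
= 0.5486


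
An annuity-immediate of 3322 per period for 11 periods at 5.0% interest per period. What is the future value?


FV = PMT * ((1+i)^n - 1) / i
= 3322 * ((1.05)^11 - 1) / 0.05
= 3322 * (1.710339 - 1) / 0.05
= 47194.947


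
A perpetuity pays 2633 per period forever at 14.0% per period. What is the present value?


PV = PMT / i
= 2633 / 0.14
= 18807.1429


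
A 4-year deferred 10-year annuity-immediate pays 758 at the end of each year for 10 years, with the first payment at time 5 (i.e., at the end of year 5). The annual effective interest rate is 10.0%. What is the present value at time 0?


PV at time 4 of the 10-year annuity-immediate:
a_n = 758 * (1-(1+0.1)^(-10))/0.1 = 4657.5819
Discount back 4 years to time 0:
PV = 4657.5819 * (1+0.1)^(-4)
= 4657.5819 * 0.683013
= 3181.1911


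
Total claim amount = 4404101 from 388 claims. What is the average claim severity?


severity = total / number
= 4404101 / 388
= 11350.7758


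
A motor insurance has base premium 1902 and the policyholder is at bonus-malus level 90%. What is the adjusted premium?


adjusted = base * BM_level / 100
= 1902 * 90 / 100
= 1902 * 0.9
= 1711.8


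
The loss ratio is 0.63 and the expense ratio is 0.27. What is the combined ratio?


Combined ratio = loss ratio + expense ratio
= 0.63 + 0.27
= 0.9


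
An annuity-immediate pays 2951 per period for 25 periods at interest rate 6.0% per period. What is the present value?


PV = PMT * (1 - (1+i)^(-n)) / i
= 2951 * (1 - (1+0.06)^(-25)) / 0.06
= 2951 * (1 - 0.232999) / 0.06
= 2951 * 12.783356
= 37723.684


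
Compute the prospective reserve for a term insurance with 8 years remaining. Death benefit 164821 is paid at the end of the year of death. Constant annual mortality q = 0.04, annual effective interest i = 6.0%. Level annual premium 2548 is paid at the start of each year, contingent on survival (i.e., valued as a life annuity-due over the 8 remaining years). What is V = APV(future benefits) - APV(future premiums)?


v = 1/(1+i) = 0.943396
APV(future benefits) per unit = sum_{k=0}^{7} k_p_x * q * v^(k+1) = 0.218957
APV(future benefits) = 164821 * 0.218957 = 36088.6295
Life annuity-due factor ä_{x:8} = sum_{k=0}^{7} k_p_x * v^k = 5.802347
APV(future premiums) = 2548 * 5.802347 = 14784.3809
V = 36088.6295 - 14784.3809
= 21304.2486


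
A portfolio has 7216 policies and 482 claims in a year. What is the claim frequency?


frequency = claims / policies
= 482 / 7216
= 0.0668


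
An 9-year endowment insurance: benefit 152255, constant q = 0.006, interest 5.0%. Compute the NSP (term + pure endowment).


Term component = 6351.9069
Pure endowment = 9_p_x * v^9 * benefit = 0.947278 * 0.644609 * 152255 = 92970.5353
NSP = 99322.4422


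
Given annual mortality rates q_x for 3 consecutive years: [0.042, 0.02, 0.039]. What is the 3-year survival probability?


p_k = 1 - q_k for each year
Survival = product of (1 - q_k)
= 0.958 * 0.98 * 0.961
= 0.9022


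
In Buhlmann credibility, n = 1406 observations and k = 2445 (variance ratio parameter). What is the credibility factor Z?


Z = n / (n + k)
= 1406 / (1406 + 2445)
= 1406 / 3851
= 0.3651


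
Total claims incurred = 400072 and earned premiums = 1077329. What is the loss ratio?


Loss ratio = claims / premiums
= 400072 / 1077329
= 0.3714


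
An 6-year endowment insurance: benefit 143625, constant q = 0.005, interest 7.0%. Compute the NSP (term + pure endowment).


Term component = 3383.8033
Pure endowment = 6_p_x * v^6 * benefit = 0.970373 * 0.666342 * 143625 = 92867.9503
NSP = 96251.7536


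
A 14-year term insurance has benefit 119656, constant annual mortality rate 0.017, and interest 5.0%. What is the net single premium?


NSP = benefit * sum_{k=0}^{n-1} k_p_x * q * v^(k+1)
With constant q=0.017, v=0.952381
Sum = 0.152928
NSP = 119656 * 0.152928
= 18298.8015


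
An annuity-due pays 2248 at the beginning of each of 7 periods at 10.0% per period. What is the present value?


PV_due = PMT * (1-(1+i)^(-n))/i * (1+i)
PV_immediate = 10944.2055
PV_due = 10944.2055 * 1.1
= 12038.6261


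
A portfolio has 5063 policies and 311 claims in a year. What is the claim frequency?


frequency = claims / policies
= 311 / 5063
= 0.0614


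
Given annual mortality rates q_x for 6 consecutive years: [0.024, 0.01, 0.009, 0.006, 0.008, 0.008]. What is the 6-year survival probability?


p_k = 1 - q_k for each year
Survival = product of (1 - q_k)
= 0.976 * 0.99 * 0.991 * 0.994 * 0.992 * 0.992
= 0.9366


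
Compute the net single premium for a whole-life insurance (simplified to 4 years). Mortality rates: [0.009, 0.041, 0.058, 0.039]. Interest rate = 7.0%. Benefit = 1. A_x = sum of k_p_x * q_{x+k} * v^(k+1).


v = 0.934579
Year 0: k_p_x=1.0, q=0.009, term=0.008411
Year 1: k_p_x=0.991, q=0.041, term=0.035489
Year 2: k_p_x=0.950369, q=0.058, term=0.044995
Year 3: k_p_x=0.895248, q=0.039, term=0.026636
A_x = 0.1155


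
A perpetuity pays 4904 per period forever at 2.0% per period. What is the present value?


PV = PMT / i
= 4904 / 0.02
= 245200.0


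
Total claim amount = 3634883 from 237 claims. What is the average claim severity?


severity = total / number
= 3634883 / 237
= 15337.0591


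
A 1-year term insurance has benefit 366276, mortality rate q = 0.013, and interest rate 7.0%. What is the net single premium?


NSP = benefit * q * v
v = 1/(1+i) = 0.934579
NSP = 366276 * 0.013 * 0.934579
= 4450.0822


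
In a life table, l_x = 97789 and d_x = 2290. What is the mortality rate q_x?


q_x = d_x / l_x
= 2290 / 97789
= 0.0234


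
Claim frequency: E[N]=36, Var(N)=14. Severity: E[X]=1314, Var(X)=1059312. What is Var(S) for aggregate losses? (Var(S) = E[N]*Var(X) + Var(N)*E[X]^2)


Var(S) = E[N]*Var(X) + Var(N)*E[X]^2
= 36*1059312 + 14*1314^2
= 38135232 + 24172344
= 6.2308e+07


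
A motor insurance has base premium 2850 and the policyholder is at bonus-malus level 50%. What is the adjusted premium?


adjusted = base * BM_level / 100
= 2850 * 50 / 100
= 2850 * 0.5
= 1425.0


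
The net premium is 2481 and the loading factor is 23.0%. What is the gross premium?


Gross = net * (1 + loading)
= 2481 * (1 + 0.23)
= 2481 * 1.23
= 3051.63


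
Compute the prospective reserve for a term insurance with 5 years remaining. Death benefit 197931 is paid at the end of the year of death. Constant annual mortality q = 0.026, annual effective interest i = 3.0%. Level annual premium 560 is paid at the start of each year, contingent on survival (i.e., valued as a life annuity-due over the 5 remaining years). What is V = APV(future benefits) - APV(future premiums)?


v = 1/(1+i) = 0.970874
APV(future benefits) per unit = sum_{k=0}^{4} k_p_x * q * v^(k+1) = 0.113216
APV(future benefits) = 197931 * 0.113216 = 22408.8575
Life annuity-due factor ä_{x:5} = sum_{k=0}^{4} k_p_x * v^k = 4.485076
APV(future premiums) = 560 * 4.485076 = 2511.6424
V = 22408.8575 - 2511.6424
= 19897.2152


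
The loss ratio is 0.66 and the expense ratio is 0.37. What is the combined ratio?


Combined ratio = loss ratio + expense ratio
= 0.66 + 0.37
= 1.03


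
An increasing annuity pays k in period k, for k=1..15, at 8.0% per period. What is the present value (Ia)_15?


(Ia)_n = sum_{k=1}^{n} k * v^k, v = 1/(1+i)
v = 0.925926
Sum computed term by term:
(Ia)_15 = 56.4451


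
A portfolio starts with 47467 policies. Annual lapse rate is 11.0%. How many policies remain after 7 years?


remaining = initial * (1 - lapse)^years
= 47467 * (1 - 0.11)^7
= 47467 * 0.442313
= 20995.2877


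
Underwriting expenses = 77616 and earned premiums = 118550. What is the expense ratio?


Expense ratio = expenses / premiums
= 77616 / 118550
= 0.6547


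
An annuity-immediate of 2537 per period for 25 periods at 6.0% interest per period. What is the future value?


FV = PMT * ((1+i)^n - 1) / i
= 2537 * ((1.06)^25 - 1) / 0.06
= 2537 * (4.291871 - 1) / 0.06
= 139191.2669


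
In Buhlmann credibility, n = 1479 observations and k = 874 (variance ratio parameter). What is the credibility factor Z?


Z = n / (n + k)
= 1479 / (1479 + 874)
= 1479 / 2353
= 0.6286


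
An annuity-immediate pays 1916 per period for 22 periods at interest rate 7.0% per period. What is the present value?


PV = PMT * (1 - (1+i)^(-n)) / i
= 1916 * (1 - (1+0.07)^(-22)) / 0.07
= 1916 * (1 - 0.225713) / 0.07
= 1916 * 11.06124
= 21193.3368


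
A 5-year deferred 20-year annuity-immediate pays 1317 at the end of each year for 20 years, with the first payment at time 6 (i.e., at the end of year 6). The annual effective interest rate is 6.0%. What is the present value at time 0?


PV at time 5 of the 20-year annuity-immediate:
a_n = 1317 * (1-(1+0.06)^(-20))/0.06 = 15105.8862
Discount back 5 years to time 0:
PV = 15105.8862 * (1+0.06)^(-5)
= 15105.8862 * 0.747258
= 11287.997


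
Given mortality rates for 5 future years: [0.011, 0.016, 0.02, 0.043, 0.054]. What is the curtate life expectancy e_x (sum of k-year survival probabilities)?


e_x = sum_{k=1}^{n} k_p_x
k_p_x values:
  1_p_x = 0.989
  2_p_x = 0.973176
  3_p_x = 0.953712
  4_p_x = 0.912703
  5_p_x = 0.863417
e_x = 4.692


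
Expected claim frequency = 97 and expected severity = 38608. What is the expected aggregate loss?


E[S] = E[N] * E[X]
= 97 * 38608
= 3.7450e+06


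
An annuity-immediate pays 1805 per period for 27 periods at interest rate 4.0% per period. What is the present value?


PV = PMT * (1 - (1+i)^(-n)) / i
= 1805 * (1 - (1+0.04)^(-27)) / 0.04
= 1805 * (1 - 0.346817) / 0.04
= 1805 * 16.329586
= 29474.9023


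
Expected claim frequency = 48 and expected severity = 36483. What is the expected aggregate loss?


E[S] = E[N] * E[X]
= 48 * 36483
= 1.7512e+06


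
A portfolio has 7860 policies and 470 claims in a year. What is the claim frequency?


frequency = claims / policies
= 470 / 7860
= 0.0598


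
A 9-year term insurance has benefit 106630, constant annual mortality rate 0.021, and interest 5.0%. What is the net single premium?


NSP = benefit * sum_{k=0}^{n-1} k_p_x * q * v^(k+1)
With constant q=0.021, v=0.952381
Sum = 0.138267
NSP = 106630 * 0.138267
= 14743.4166


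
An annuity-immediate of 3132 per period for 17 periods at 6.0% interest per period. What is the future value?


FV = PMT * ((1+i)^n - 1) / i
= 3132 * ((1.06)^17 - 1) / 0.06
= 3132 * (2.692773 - 1) / 0.06
= 88362.7394


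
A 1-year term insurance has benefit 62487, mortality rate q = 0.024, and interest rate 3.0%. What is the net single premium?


NSP = benefit * q * v
v = 1/(1+i) = 0.970874
NSP = 62487 * 0.024 * 0.970874
= 1456.0078


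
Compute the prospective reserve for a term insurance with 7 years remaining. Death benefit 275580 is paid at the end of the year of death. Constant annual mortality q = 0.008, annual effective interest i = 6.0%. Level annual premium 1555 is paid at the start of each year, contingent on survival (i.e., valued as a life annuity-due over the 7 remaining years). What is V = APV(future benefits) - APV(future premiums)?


v = 1/(1+i) = 0.943396
APV(future benefits) per unit = sum_{k=0}^{6} k_p_x * q * v^(k+1) = 0.043683
APV(future benefits) = 275580 * 0.043683 = 12038.1148
Life annuity-due factor ä_{x:7} = sum_{k=0}^{6} k_p_x * v^k = 5.787975
APV(future premiums) = 1555 * 5.787975 = 9000.3015
V = 12038.1148 - 9000.3015
= 3037.8133


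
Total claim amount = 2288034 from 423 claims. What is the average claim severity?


severity = total / number
= 2288034 / 423
= 5409.0638


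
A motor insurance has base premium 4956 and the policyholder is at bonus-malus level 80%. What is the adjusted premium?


adjusted = base * BM_level / 100
= 4956 * 80 / 100
= 4956 * 0.8
= 3964.8


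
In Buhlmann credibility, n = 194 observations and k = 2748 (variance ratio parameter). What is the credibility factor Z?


Z = n / (n + k)
= 194 / (194 + 2748)
= 194 / 2942
= 0.0659


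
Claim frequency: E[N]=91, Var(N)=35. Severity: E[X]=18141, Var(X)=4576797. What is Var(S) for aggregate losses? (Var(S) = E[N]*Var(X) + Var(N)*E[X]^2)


Var(S) = E[N]*Var(X) + Var(N)*E[X]^2
= 91*4576797 + 35*18141^2
= 416488527 + 11518355835
= 1.1935e+10


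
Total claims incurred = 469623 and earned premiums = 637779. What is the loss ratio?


Loss ratio = claims / premiums
= 469623 / 637779
= 0.7363


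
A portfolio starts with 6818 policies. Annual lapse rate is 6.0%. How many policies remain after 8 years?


remaining = initial * (1 - lapse)^years
= 6818 * (1 - 0.06)^8
= 6818 * 0.609569
= 4156.041


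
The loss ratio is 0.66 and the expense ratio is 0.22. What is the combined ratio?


Combined ratio = loss ratio + expense ratio
= 0.66 + 0.22
= 0.88


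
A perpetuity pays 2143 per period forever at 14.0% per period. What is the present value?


PV = PMT / i
= 2143 / 0.14
= 15307.1429


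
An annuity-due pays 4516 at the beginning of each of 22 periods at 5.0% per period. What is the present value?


PV_due = PMT * (1-(1+i)^(-n))/i * (1+i)
PV_immediate = 59444.1196
PV_due = 59444.1196 * 1.05
= 62416.3256


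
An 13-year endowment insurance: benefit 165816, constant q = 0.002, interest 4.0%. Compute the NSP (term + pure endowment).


Term component = 3275.6937
Pure endowment = 13_p_x * v^13 * benefit = 0.97431 * 0.600574 * 165816 = 97026.4318
NSP = 100302.1255


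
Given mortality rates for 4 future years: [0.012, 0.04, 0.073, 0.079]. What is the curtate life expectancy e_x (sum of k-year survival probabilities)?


e_x = sum_{k=1}^{n} k_p_x
k_p_x values:
  1_p_x = 0.988
  2_p_x = 0.94848
  3_p_x = 0.879241
  4_p_x = 0.809781
e_x = 3.6255


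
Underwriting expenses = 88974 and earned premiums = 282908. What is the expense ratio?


Expense ratio = expenses / premiums
= 88974 / 282908
= 0.3145


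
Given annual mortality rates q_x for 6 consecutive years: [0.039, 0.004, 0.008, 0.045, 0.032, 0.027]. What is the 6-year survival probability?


p_k = 1 - q_k for each year
Survival = product of (1 - q_k)
= 0.961 * 0.996 * 0.992 * 0.955 * 0.968 * 0.973
= 0.8541


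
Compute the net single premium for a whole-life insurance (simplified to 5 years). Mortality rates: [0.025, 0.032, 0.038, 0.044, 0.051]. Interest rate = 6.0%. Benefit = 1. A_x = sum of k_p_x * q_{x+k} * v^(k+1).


v = 0.943396
Year 0: k_p_x=1.0, q=0.025, term=0.023585
Year 1: k_p_x=0.975, q=0.032, term=0.027768
Year 2: k_p_x=0.9438, q=0.038, term=0.030112
Year 3: k_p_x=0.907936, q=0.044, term=0.031643
Year 4: k_p_x=0.867986, q=0.051, term=0.033079
A_x = 0.1462


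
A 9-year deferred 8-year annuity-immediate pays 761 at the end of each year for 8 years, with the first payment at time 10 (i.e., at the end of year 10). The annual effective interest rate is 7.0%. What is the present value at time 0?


PV at time 9 of the 8-year annuity-immediate:
a_n = 761 * (1-(1+0.07)^(-8))/0.07 = 4544.1582
Discount back 9 years to time 0:
PV = 4544.1582 * (1+0.07)^(-9)
= 4544.1582 * 0.543934
= 2471.721


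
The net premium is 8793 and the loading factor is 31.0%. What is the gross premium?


Gross = net * (1 + loading)
= 8793 * (1 + 0.31)
= 8793 * 1.31
= 11518.83


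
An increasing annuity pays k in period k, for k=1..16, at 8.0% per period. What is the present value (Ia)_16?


(Ia)_n = sum_{k=1}^{n} k * v^k, v = 1/(1+i)
v = 0.925926
Sum computed term by term:
(Ia)_16 = 61.1154


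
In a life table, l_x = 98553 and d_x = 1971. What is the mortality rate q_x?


q_x = d_x / l_x
= 1971 / 98553
= 0.02


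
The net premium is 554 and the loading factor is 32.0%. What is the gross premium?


Gross = net * (1 + loading)
= 554 * (1 + 0.32)
= 554 * 1.32
= 731.28


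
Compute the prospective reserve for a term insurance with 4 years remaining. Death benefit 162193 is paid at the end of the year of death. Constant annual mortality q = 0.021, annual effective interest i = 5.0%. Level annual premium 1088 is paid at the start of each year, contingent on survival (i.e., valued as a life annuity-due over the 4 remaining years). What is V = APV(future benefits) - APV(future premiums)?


v = 1/(1+i) = 0.952381
APV(future benefits) per unit = sum_{k=0}^{3} k_p_x * q * v^(k+1) = 0.072245
APV(future benefits) = 162193 * 0.072245 = 11717.6848
Life annuity-due factor ä_{x:4} = sum_{k=0}^{3} k_p_x * v^k = 3.612266
APV(future premiums) = 1088 * 3.612266 = 3930.1453
V = 11717.6848 - 3930.1453
= 7787.5395


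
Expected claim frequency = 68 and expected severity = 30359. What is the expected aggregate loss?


E[S] = E[N] * E[X]
= 68 * 30359
= 2.0644e+06


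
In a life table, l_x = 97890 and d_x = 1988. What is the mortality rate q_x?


q_x = d_x / l_x
= 1988 / 97890
= 0.0203


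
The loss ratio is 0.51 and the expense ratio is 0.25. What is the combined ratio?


Combined ratio = loss ratio + expense ratio
= 0.51 + 0.25
= 0.76


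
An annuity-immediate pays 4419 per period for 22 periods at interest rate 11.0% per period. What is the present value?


PV = PMT * (1 - (1+i)^(-n)) / i
= 4419 * (1 - (1+0.11)^(-22)) / 0.11
= 4419 * (1 - 0.100669) / 0.11
= 4419 * 8.175739
= 36128.591


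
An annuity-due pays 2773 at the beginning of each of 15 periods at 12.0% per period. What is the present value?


PV_due = PMT * (1-(1+i)^(-n))/i * (1+i)
PV_immediate = 18886.5272
PV_due = 18886.5272 * 1.12
= 21152.9105


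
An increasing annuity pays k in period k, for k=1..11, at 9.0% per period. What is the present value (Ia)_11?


(Ia)_n = sum_{k=1}^{n} k * v^k, v = 1/(1+i)
v = 0.917431
Sum computed term by term:
(Ia)_11 = 35.0533


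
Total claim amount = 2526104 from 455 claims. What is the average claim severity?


severity = total / number
= 2526104 / 455
= 5551.8769


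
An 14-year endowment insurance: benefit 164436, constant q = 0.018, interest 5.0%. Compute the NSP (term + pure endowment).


Term component = 26479.2667
Pure endowment = 14_p_x * v^14 * benefit = 0.775463 * 0.505068 * 164436 = 64403.2147
NSP = 90882.4814


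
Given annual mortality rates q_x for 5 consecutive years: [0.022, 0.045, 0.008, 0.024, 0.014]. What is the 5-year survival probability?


p_k = 1 - q_k for each year
Survival = product of (1 - q_k)
= 0.978 * 0.955 * 0.992 * 0.976 * 0.986
= 0.8916


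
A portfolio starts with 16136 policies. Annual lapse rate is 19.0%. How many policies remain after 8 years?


remaining = initial * (1 - lapse)^years
= 16136 * (1 - 0.19)^8
= 16136 * 0.185302
= 2990.0334


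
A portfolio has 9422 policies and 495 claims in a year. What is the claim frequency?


frequency = claims / policies
= 495 / 9422
= 0.0525


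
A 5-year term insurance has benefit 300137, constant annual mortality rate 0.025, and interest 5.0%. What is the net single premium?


NSP = benefit * sum_{k=0}^{n-1} k_p_x * q * v^(k+1)
With constant q=0.025, v=0.952381
Sum = 0.103213
NSP = 300137 * 0.103213
= 30977.9871


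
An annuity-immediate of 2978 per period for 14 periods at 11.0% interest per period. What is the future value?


FV = PMT * ((1+i)^n - 1) / i
= 2978 * ((1.11)^14 - 1) / 0.11
= 2978 * (4.310441 - 1) / 0.11
= 89622.6658


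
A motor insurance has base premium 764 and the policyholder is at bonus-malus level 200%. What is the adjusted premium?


adjusted = base * BM_level / 100
= 764 * 200 / 100
= 764 * 2.0
= 1528.0


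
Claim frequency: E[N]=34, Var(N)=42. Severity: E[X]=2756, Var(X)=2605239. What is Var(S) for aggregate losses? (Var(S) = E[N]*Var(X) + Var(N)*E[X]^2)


Var(S) = E[N]*Var(X) + Var(N)*E[X]^2
= 34*2605239 + 42*2756^2
= 88578126 + 319012512
= 4.0759e+08


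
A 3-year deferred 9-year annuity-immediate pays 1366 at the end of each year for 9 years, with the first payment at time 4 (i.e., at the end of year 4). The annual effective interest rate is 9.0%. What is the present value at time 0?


PV at time 3 of the 9-year annuity-immediate:
a_n = 1366 * (1-(1+0.09)^(-9))/0.09 = 8189.5073
Discount back 3 years to time 0:
PV = 8189.5073 * (1+0.09)^(-3)
= 8189.5073 * 0.772183
= 6323.8022


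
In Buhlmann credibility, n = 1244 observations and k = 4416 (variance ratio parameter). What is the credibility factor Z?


Z = n / (n + k)
= 1244 / (1244 + 4416)
= 1244 / 5660
= 0.2198


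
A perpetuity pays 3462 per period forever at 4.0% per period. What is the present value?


PV = PMT / i
= 3462 / 0.04
= 86550.0


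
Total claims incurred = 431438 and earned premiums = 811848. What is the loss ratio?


Loss ratio = claims / premiums
= 431438 / 811848
= 0.5314


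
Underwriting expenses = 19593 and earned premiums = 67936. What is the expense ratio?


Expense ratio = expenses / premiums
= 19593 / 67936
= 0.2884


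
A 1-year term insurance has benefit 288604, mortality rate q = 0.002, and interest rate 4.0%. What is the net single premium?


NSP = benefit * q * v
v = 1/(1+i) = 0.961538
NSP = 288604 * 0.002 * 0.961538
= 555.0077


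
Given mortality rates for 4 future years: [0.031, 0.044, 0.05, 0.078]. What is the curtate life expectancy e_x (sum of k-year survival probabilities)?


e_x = sum_{k=1}^{n} k_p_x
k_p_x values:
  1_p_x = 0.969
  2_p_x = 0.926364
  3_p_x = 0.880046
  4_p_x = 0.811402
e_x = 3.5868


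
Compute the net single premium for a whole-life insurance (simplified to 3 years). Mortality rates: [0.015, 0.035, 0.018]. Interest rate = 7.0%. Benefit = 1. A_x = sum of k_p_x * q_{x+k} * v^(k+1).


v = 0.934579
Year 0: k_p_x=1.0, q=0.015, term=0.014019
Year 1: k_p_x=0.985, q=0.035, term=0.030112
Year 2: k_p_x=0.950525, q=0.018, term=0.013966
A_x = 0.0581


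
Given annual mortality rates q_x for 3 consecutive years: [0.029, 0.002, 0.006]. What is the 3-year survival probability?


p_k = 1 - q_k for each year
Survival = product of (1 - q_k)
= 0.971 * 0.998 * 0.994
= 0.9632


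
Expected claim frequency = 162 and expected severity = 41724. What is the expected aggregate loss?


E[S] = E[N] * E[X]
= 162 * 41724
= 6.7593e+06


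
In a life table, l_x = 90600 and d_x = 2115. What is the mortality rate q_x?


q_x = d_x / l_x
= 2115 / 90600
= 0.0233


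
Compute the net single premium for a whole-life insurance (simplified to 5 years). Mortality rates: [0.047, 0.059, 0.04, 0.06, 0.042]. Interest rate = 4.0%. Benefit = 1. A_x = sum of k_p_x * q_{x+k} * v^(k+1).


v = 0.961538
Year 0: k_p_x=1.0, q=0.047, term=0.045192
Year 1: k_p_x=0.953, q=0.059, term=0.051985
Year 2: k_p_x=0.896773, q=0.04, term=0.031889
Year 3: k_p_x=0.860902, q=0.06, term=0.044154
Year 4: k_p_x=0.809248, q=0.042, term=0.027936
A_x = 0.2012


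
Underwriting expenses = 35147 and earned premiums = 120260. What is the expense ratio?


Expense ratio = expenses / premiums
= 35147 / 120260
= 0.2923


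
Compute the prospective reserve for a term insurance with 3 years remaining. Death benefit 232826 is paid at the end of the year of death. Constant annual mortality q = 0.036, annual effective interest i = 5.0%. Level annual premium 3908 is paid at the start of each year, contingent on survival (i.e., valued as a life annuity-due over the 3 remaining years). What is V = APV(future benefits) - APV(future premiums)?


v = 1/(1+i) = 0.952381
APV(future benefits) per unit = sum_{k=0}^{2} k_p_x * q * v^(k+1) = 0.094663
APV(future benefits) = 232826 * 0.094663 = 22039.9273
Life annuity-due factor ä_{x:3} = sum_{k=0}^{2} k_p_x * v^k = 2.760994
APV(future premiums) = 3908 * 2.760994 = 10789.965
V = 22039.9273 - 10789.965
= 11249.9624


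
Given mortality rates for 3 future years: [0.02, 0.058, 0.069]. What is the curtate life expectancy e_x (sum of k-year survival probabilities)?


e_x = sum_{k=1}^{n} k_p_x
k_p_x values:
  1_p_x = 0.98
  2_p_x = 0.92316
  3_p_x = 0.859462
e_x = 2.7626


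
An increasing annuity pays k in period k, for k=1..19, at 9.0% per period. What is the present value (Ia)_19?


(Ia)_n = sum_{k=1}^{n} k * v^k, v = 1/(1+i)
v = 0.917431
Sum computed term by term:
(Ia)_19 = 67.3369


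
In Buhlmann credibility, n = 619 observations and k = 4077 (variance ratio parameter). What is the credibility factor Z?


Z = n / (n + k)
= 619 / (619 + 4077)
= 619 / 4696
= 0.1318


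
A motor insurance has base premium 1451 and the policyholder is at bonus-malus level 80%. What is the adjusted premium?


adjusted = base * BM_level / 100
= 1451 * 80 / 100
= 1451 * 0.8
= 1160.8


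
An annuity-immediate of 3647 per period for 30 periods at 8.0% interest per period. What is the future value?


FV = PMT * ((1+i)^n - 1) / i
= 3647 * ((1.08)^30 - 1) / 0.08
= 3647 * (10.062657 - 1) / 0.08
= 413143.8709


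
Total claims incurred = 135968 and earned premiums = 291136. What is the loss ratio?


Loss ratio = claims / premiums
= 135968 / 291136
= 0.467


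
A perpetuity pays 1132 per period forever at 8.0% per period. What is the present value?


PV = PMT / i
= 1132 / 0.08
= 14150.0


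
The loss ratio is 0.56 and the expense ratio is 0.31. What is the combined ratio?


Combined ratio = loss ratio + expense ratio
= 0.56 + 0.31
= 0.87


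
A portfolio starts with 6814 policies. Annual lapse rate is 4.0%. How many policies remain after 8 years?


remaining = initial * (1 - lapse)^years
= 6814 * (1 - 0.04)^8
= 6814 * 0.72139
= 4915.5486


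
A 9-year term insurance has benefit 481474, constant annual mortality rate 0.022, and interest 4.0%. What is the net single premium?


NSP = benefit * sum_{k=0}^{n-1} k_p_x * q * v^(k+1)
With constant q=0.022, v=0.961538
Sum = 0.150768
NSP = 481474 * 0.150768
= 72590.882


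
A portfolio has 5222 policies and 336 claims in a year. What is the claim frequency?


frequency = claims / policies
= 336 / 5222
= 0.0643


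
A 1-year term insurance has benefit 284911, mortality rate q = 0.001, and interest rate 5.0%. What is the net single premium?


NSP = benefit * q * v
v = 1/(1+i) = 0.952381
NSP = 284911 * 0.001 * 0.952381
= 271.3438


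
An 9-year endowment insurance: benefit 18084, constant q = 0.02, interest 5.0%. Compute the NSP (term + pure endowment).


Term component = 2389.975
Pure endowment = 9_p_x * v^9 * benefit = 0.833748 * 0.644609 * 18084 = 9719.0874
NSP = 12109.0624


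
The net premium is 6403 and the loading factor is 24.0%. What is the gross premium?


Gross = net * (1 + loading)
= 6403 * (1 + 0.24)
= 6403 * 1.24
= 7939.72


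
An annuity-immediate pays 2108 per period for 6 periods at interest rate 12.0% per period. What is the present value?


PV = PMT * (1 - (1+i)^(-n)) / i
= 2108 * (1 - (1+0.12)^(-6)) / 0.12
= 2108 * (1 - 0.506631) / 0.12
= 2108 * 4.111407
= 8666.8466


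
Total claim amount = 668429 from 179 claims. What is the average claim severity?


severity = total / number
= 668429 / 179
= 3734.2402


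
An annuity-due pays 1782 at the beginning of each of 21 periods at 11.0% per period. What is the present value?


PV_due = PMT * (1-(1+i)^(-n))/i * (1+i)
PV_immediate = 14389.7754
PV_due = 14389.7754 * 1.11
= 15972.6507


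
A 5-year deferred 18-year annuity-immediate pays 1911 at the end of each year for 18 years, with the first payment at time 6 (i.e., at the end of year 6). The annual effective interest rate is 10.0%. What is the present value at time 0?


PV at time 5 of the 18-year annuity-immediate:
a_n = 1911 * (1-(1+0.1)^(-18))/0.1 = 15672.8985
Discount back 5 years to time 0:
PV = 15672.8985 * (1+0.1)^(-5)
= 15672.8985 * 0.620921
= 9731.6369


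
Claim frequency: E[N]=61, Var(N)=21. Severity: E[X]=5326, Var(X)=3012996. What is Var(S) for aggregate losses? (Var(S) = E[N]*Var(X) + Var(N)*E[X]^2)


Var(S) = E[N]*Var(X) + Var(N)*E[X]^2
= 61*3012996 + 21*5326^2
= 183792756 + 595691796
= 7.7948e+08


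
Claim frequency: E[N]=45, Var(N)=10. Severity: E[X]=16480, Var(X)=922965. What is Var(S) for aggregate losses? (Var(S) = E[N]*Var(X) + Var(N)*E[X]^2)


Var(S) = E[N]*Var(X) + Var(N)*E[X]^2
= 45*922965 + 10*16480^2
= 41533425 + 2715904000
= 2.7574e+09


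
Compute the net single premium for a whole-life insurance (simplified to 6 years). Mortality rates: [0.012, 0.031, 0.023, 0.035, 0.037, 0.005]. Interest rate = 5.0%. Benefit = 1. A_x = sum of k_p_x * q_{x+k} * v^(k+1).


v = 0.952381
Year 0: k_p_x=1.0, q=0.012, term=0.011429
Year 1: k_p_x=0.988, q=0.031, term=0.02778
Year 2: k_p_x=0.957372, q=0.023, term=0.019021
Year 3: k_p_x=0.935352, q=0.035, term=0.026933
Year 4: k_p_x=0.902615, q=0.037, term=0.026167
Year 5: k_p_x=0.869218, q=0.005, term=0.003243
A_x = 0.1146


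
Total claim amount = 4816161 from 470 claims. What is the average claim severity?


severity = total / number
= 4816161 / 470
= 10247.1511


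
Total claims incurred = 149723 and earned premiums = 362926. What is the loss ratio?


Loss ratio = claims / premiums
= 149723 / 362926
= 0.4125


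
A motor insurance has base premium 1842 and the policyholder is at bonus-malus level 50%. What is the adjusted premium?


adjusted = base * BM_level / 100
= 1842 * 50 / 100
= 1842 * 0.5
= 921.0


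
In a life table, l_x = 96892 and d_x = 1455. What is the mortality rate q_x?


q_x = d_x / l_x
= 1455 / 96892
= 0.015


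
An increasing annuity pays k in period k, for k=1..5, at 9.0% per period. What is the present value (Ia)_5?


(Ia)_n = sum_{k=1}^{n} k * v^k, v = 1/(1+i)
v = 0.917431
Sum computed term by term:
(Ia)_5 = 11.0007


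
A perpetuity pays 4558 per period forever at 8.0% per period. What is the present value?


PV = PMT / i
= 4558 / 0.08
= 56975.0


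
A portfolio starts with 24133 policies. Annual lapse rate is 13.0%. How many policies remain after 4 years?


remaining = initial * (1 - lapse)^years
= 24133 * (1 - 0.13)^4
= 24133 * 0.572898
= 13825.738


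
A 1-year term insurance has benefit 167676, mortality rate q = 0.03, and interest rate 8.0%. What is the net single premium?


NSP = benefit * q * v
v = 1/(1+i) = 0.925926
NSP = 167676 * 0.03 * 0.925926
= 4657.6667
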